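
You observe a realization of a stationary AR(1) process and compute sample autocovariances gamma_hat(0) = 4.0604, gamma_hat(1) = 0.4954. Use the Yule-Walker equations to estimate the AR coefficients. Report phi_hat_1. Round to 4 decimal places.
\hat\phi_{1} = 0.1220

The Yule-Walker equations for an AR(p) process read, in matrix form,
  Gamma_p phi = r_p,   with   (Gamma_p)_{ij} = gamma(|i - j|),
                       (r_p)_i = gamma(i),   i,j = 1..p.
Substitute the sample gammas (Toeplitz matrix and right-hand side of size 1):
  Gamma_p = [[4.0604]]
  r_p     = [0.4954]
With p = 1 this is the single equation gamma(0) phi_1 = gamma(1):
  phi_hat_1 = gamma(1) / gamma(0) = 0.4954 / 4.0604 = 0.1220.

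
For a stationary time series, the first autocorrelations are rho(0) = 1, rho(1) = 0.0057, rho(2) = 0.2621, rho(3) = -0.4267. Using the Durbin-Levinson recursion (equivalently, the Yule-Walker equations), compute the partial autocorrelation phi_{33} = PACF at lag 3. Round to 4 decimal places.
\phi_{33} = -0.4610

The PACF at lag k is phi_{kk}, the last component of the solution
to the Yule-Walker system G_k phi = r_k where
  (G_k)_{ij} = rho(|i - j|), (r_k)_i = rho(i), i,j = 1..k.
Equivalently, Durbin-Levinson gives phi_{kk} iteratively:
  phi_{11} = rho(1)
  phi_{kk} = [rho(k) - sum_{j=1..k-1} phi_{k-1,j} rho(k-j)]
            / [1 - sum_{j=1..k-1} phi_{k-1,j} rho(j)],
  phi_{k,j} = phi_{k-1,j} - phi_{kk} phi_{k-1,k-j},  j = 1..k-1.
Step k = 1:
  phi_11 = rho(1) = 0.0057.
Step k = 2:
  phi_22 = [rho(2) - phi_11 rho(1)] / [1 - phi_11 rho(1)] = [0.2621 - (0.0057)(0.0057)] / [1 - (0.0057)(0.0057)]
         = 0.26206751 / 0.99996751 = 0.262076.
  Update: phi_21 = phi_11 - phi_22 phi_11 = 0.0057 - (0.262076)(0.0057) = 0.004206.
Step k = 3:
  phi_33 = [rho(3) - phi_21 rho(2) - phi_22 rho(1)] / [1 - phi_21 rho(1) - phi_22 rho(2)]
    numerator   = -0.4267 - (0.004206)(0.2621) - (0.262076)(0.0057) = -0.42929627
    denominator = 1 - (0.004206)(0.0057) - (0.262076)(0.2621) = 0.9312859
  phi_33 = -0.42929627 / 0.9312859 = -0.461.
Therefore phi_{33} = -0.4610.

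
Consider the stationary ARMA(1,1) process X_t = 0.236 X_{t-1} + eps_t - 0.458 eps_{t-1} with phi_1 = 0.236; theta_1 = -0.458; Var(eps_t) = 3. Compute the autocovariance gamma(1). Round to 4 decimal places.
\gamma(1) = -0.6290

Multiply the model equation by X_{t-k} and take expectations. With theta_0 = psi_0 = 1 and psi_j the MA(infinity) weights, this gives
  gamma(k) - sum_i phi_i gamma(k-i) = c_k,
  c_k = sigma^2 * sum_{j=k..q} theta_j psi_{j-k}   (c_k = 0 for k > q),
using gamma(-m) = gamma(m).
psi-weights needed (psi_j = theta_j + sum_i phi_i psi_{j-i}):
  psi_1 = theta_1 + phi_1 = -0.458 + (0.236) = -0.222
Right-hand sides:
  c_0 = sigma^2 (1 + theta_1 psi_1) = 3 * (1 + (-0.458)(-0.222)) = 3 * 1.101676 = 3.305028
  c_1 = sigma^2 theta_1 = 3 * (-0.458) = -1.374
  c_2 = 0
Equations for k = 0 and k = 1 (AR order 1):
  gamma(0) = phi_1 gamma(1) + c_0
  gamma(1) = phi_1 gamma(0) + c_1
Substituting the second into the first: gamma(0) (1 - phi_1^2) = c_0 + phi_1 c_1, so
  gamma(0) = (c_0 + phi_1 c_1) / (1 - phi_1^2) = (3.305028 + (0.236)(-1.374)) / (1 - (0.236)^2) = 2.980764 / 0.944304 = 3.156572.
  gamma(1) = phi_1 gamma(0) + c_1 = (0.236)(3.156572) + (-1.374) = -0.629049.
Therefore gamma(1) = -0.6290 (to 4 decimal places).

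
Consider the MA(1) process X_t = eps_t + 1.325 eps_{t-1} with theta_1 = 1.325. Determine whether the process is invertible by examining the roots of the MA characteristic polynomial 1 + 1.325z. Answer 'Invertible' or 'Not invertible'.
\text{Not invertible}

The MA(q) characteristic polynomial is P(z) = 1 + 1.325z.
Invertibility requires all roots to lie outside the unit circle, i.e. |z| > 1 for every root.
This is linear in z: 1 + (1.325) z = 0  =>  z = -1/(1.325) = -0.754717,  |z| = 0.754717.
Moduli of all roots: 0.7547.
All moduli strictly greater than 1? No.
Verdict: Not invertible.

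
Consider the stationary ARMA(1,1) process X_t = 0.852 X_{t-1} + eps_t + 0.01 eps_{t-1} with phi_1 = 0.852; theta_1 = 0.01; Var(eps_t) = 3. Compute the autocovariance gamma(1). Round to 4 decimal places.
\gamma(1) = 9.5150

Multiply the model equation by X_{t-k} and take expectations. With theta_0 = psi_0 = 1 and psi_j the MA(infinity) weights, this gives
  gamma(k) - sum_i phi_i gamma(k-i) = c_k,
  c_k = sigma^2 * sum_{j=k..q} theta_j psi_{j-k}   (c_k = 0 for k > q),
using gamma(-m) = gamma(m).
psi-weights needed (psi_j = theta_j + sum_i phi_i psi_{j-i}):
  psi_1 = theta_1 + phi_1 = 0.01 + (0.852) = 0.862
Right-hand sides:
  c_0 = sigma^2 (1 + theta_1 psi_1) = 3 * (1 + (0.01)(0.862)) = 3 * 1.00862 = 3.02586
  c_1 = sigma^2 theta_1 = 3 * (0.01) = 0.03
  c_2 = 0
Equations for k = 0 and k = 1 (AR order 1):
  gamma(0) = phi_1 gamma(1) + c_0
  gamma(1) = phi_1 gamma(0) + c_1
Substituting the second into the first: gamma(0) (1 - phi_1^2) = c_0 + phi_1 c_1, so
  gamma(0) = (c_0 + phi_1 c_1) / (1 - phi_1^2) = (3.02586 + (0.852)(0.03)) / (1 - (0.852)^2) = 3.05142 / 0.274096 = 11.132669.
  gamma(1) = phi_1 gamma(0) + c_1 = (0.852)(11.132669) + (0.03) = 9.515034.
Therefore gamma(1) = 9.5150 (to 4 decimal places).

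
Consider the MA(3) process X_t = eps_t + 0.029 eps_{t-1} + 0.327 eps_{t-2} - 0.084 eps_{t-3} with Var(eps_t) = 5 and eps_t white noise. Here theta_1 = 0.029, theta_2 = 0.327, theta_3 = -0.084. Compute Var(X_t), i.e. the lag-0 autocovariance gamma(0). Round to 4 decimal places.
\gamma(0) = 5.5741

For an MA(q) process X_t = eps_t + sum_i theta_i eps_{t-i} with
Var(eps_t) = sigma^2, the variance is
  gamma(0) = sigma^2 * (1 + sum_i theta_i^2).
  sum_i theta_i^2 = (0.029)^2 + (0.327)^2 + (-0.084)^2 = 0.000841 + 0.106929 + 0.007056 = 0.114826.
  gamma(0) = 5 * (1 + 0.114826) = 5 * 1.114826 = 5.57413, which rounds to 5.5741.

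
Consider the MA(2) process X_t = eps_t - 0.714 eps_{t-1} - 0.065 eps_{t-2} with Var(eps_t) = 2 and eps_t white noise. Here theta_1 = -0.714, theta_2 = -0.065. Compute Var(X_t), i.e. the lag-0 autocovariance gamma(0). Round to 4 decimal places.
\gamma(0) = 3.0280

For an MA(q) process X_t = eps_t + sum_i theta_i eps_{t-i} with
Var(eps_t) = sigma^2, the variance is
  gamma(0) = sigma^2 * (1 + sum_i theta_i^2).
  sum_i theta_i^2 = (-0.714)^2 + (-0.065)^2 = 0.509796 + 0.004225 = 0.514021.
  gamma(0) = 2 * (1 + 0.514021) = 2 * 1.514021 = 3.028042, which rounds to 3.0280.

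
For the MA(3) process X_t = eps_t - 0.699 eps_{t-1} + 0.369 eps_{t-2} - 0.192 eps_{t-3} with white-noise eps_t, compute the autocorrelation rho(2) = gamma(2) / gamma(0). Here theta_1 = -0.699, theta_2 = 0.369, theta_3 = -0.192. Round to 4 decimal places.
\rho(2) = 0.3028

For an MA(q) process with theta_0 = 1, the autocovariance is
  gamma(k) = sigma^2 * sum_{i=0..q-k} theta_i * theta_{i+k},
and rho(k) = gamma(k) / gamma(0). Sigma^2 cancels.
  numerator   = (1)*(0.369) + (-0.699)*(-0.192) = 0.503208.
  denominator = (1)^2 + (-0.699)^2 + (0.369)^2 + (-0.192)^2 = 1.661626.
  rho(2) = 0.503208 / 1.661626 = 0.3028.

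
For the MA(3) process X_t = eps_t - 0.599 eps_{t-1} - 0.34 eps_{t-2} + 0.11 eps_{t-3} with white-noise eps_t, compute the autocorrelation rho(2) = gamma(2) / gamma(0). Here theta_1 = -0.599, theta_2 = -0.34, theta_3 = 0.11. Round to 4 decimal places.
\rho(2) = -0.2731

For an MA(q) process with theta_0 = 1, the autocovariance is
  gamma(k) = sigma^2 * sum_{i=0..q-k} theta_i * theta_{i+k},
and rho(k) = gamma(k) / gamma(0). Sigma^2 cancels.
  numerator   = (1)*(-0.34) + (-0.599)*(0.11) = -0.40589.
  denominator = (1)^2 + (-0.599)^2 + (-0.34)^2 + (0.11)^2 = 1.486501.
  rho(2) = -0.40589 / 1.486501 = -0.2731.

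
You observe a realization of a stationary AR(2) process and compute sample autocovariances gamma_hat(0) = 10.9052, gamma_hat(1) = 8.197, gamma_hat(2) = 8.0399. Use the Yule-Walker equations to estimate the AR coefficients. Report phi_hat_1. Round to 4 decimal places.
\hat\phi_{1} = 0.4540

The Yule-Walker equations for an AR(p) process read, in matrix form,
  Gamma_p phi = r_p,   with   (Gamma_p)_{ij} = gamma(|i - j|),
                       (r_p)_i = gamma(i),   i,j = 1..p.
Substitute the sample gammas (Toeplitz matrix and right-hand side of size 2):
  Gamma_p = [[10.9052, 8.197], [8.197, 10.9052]]
  r_p     = [8.197, 8.0399]
Written out:
  10.9052 phi_1 + 8.197 phi_2 = 8.197
  8.197 phi_1 + 10.9052 phi_2 = 8.0399
Solve by Cramer's rule:
  det = gamma(0)^2 - gamma(1)^2 = (10.9052)^2 - (8.197)^2 = 118.92338704 - 67.190809 = 51.73257804
  phi_hat_1 = [gamma(1) gamma(0) - gamma(1) gamma(2)] / det = [(8.197)(10.9052) - (8.197)(8.0399)] / 51.73257804 = 23.4868641 / 51.73257804 = 0.454
  phi_hat_2 = [gamma(0) gamma(2) - gamma(1)^2] / det = [(10.9052)(8.0399) - (8.197)^2] / 51.73257804 = 20.48590848 / 51.73257804 = 0.396
So phi_hat = [0.4540, 0.3960].
Therefore phi_hat_1 = 0.4540.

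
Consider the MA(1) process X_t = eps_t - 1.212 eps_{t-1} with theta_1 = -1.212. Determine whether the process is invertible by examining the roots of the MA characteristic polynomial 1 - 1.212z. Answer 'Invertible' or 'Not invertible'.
\text{Not invertible}

The MA(q) characteristic polynomial is P(z) = 1 - 1.212z.
Invertibility requires all roots to lie outside the unit circle, i.e. |z| > 1 for every root.
This is linear in z: 1 + (-1.212) z = 0  =>  z = -1/(-1.212) = 0.825083,  |z| = 0.825083.
Moduli of all roots: 0.8251.
All moduli strictly greater than 1? No.
Verdict: Not invertible.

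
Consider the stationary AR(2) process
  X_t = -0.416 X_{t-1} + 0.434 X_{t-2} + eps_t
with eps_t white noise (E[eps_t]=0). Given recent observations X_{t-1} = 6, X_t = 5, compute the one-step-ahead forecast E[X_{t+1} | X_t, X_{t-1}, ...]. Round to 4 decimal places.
E[X_{t+1} \mid \mathcal F_t] = 0.5240

For an AR(p) model X_t = c + sum_i phi_i X_{t-i} + eps_t, the
one-step-ahead conditional mean is
  E[X_{t+1} | X_t, ...] = c + sum_i phi_i X_{t+1-i}.
Substitute known values:
  E[X_{t+1} | ...] = (-0.416) * (5) + (0.434) * (6)
                   = 0.5240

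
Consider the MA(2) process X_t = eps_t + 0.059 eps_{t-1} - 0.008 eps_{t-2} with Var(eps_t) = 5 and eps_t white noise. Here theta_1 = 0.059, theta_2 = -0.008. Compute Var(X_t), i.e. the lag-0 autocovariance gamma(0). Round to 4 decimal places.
\gamma(0) = 5.0177

For an MA(q) process X_t = eps_t + sum_i theta_i eps_{t-i} with
Var(eps_t) = sigma^2, the variance is
  gamma(0) = sigma^2 * (1 + sum_i theta_i^2).
  sum_i theta_i^2 = (0.059)^2 + (-0.008)^2 = 0.003481 + 0.000064 = 0.003545.
  gamma(0) = 5 * (1 + 0.003545) = 5 * 1.003545 = 5.017725, which rounds to 5.0177.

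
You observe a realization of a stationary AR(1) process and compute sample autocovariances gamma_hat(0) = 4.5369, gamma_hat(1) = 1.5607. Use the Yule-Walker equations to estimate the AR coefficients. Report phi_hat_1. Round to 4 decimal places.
\hat\phi_{1} = 0.3440

The Yule-Walker equations for an AR(p) process read, in matrix form,
  Gamma_p phi = r_p,   with   (Gamma_p)_{ij} = gamma(|i - j|),
                       (r_p)_i = gamma(i),   i,j = 1..p.
Substitute the sample gammas (Toeplitz matrix and right-hand side of size 1):
  Gamma_p = [[4.5369]]
  r_p     = [1.5607]
With p = 1 this is the single equation gamma(0) phi_1 = gamma(1):
  phi_hat_1 = gamma(1) / gamma(0) = 1.5607 / 4.5369 = 0.3440.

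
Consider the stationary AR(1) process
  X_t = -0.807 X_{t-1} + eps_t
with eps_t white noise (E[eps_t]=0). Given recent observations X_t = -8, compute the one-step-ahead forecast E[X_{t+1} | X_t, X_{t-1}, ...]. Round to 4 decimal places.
E[X_{t+1} \mid \mathcal F_t] = 6.4560

For an AR(p) model X_t = c + sum_i phi_i X_{t-i} + eps_t, the
one-step-ahead conditional mean is
  E[X_{t+1} | X_t, ...] = c + sum_i phi_i X_{t+1-i}.
Substitute known values:
  E[X_{t+1} | ...] = (-0.807) * (-8)
                   = 6.4560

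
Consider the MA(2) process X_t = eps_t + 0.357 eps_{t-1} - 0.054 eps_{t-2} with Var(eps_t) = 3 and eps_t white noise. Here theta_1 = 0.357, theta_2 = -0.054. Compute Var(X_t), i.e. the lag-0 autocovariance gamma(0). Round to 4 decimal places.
\gamma(0) = 3.3911

For an MA(q) process X_t = eps_t + sum_i theta_i eps_{t-i} with
Var(eps_t) = sigma^2, the variance is
  gamma(0) = sigma^2 * (1 + sum_i theta_i^2).
  sum_i theta_i^2 = (0.357)^2 + (-0.054)^2 = 0.127449 + 0.002916 = 0.130365.
  gamma(0) = 3 * (1 + 0.130365) = 3 * 1.130365 = 3.391095, which rounds to 3.3911.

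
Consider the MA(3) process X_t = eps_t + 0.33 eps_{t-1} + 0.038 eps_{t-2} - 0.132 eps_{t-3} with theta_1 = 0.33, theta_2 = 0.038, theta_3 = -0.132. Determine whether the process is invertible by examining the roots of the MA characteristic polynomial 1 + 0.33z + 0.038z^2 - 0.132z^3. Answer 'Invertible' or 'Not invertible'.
\text{Invertible}

The MA(q) characteristic polynomial is P(z) = 1 + 0.33z + 0.038z^2 - 0.132z^3.
Invertibility requires all roots to lie outside the unit circle, i.e. |z| > 1 for every root.
Degree 3: look for a simple real root z0 first, then factor out (1 - z/z0) and solve the remaining quadratic.
Testing z0 = 2.5: P(2.5) = 1 + (0.33)(2.5) + (0.038)(2.5)^2 + (-0.132)(2.5)^3
  = 1 + (0.825) + (0.2375) + (-2.0625) = 0.  So z_0 = 2.5 is a root, |z_0| = 2.5.
Divide out the factor (1 - 0.4 z) = (1 - z/z0) (since 1/z0 = 0.4):
  P(z) = (1 - 0.4 z)(1 + (0.73) z + (0.33) z^2)
  [check: z-coef 0.73 - (0.4) = 0.33; z^2-coef 0.33 - (0.4)(0.73) = 0.038; z^3-coef -(0.4)(0.33) = -0.132.]
Remaining roots from the quadratic factor 1 + (0.73) z + (0.33) z^2:
  Set 1 + (0.73) z + (0.33) z^2 = 0, i.e. a z^2 + b z + c = 0 with a = 0.33, b = 0.73, c = 1.
  Discriminant D = b^2 - 4ac = (0.73)^2 - 4*(0.33)*1 = 0.5329 - (1.32) = -0.7871.
  D < 0, so the roots are the complex-conjugate pair z = (-b +/- i sqrt(-D)) / (2a) = -1.1061 +/- 1.3442i.
  For a conjugate pair |z|^2 = z * conj(z) = (product of roots) = c/a = 1/(0.33) = 3.030303, so |z| = sqrt(3.030303) = 1.7408 for both roots.
Moduli of all roots: 2.5000, 1.7408, 1.7408.
All moduli strictly greater than 1? Yes.
Verdict: Invertible.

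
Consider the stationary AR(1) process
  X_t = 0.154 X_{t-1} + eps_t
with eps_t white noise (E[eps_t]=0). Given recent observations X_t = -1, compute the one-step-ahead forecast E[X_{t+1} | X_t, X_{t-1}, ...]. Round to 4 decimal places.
E[X_{t+1} \mid \mathcal F_t] = -0.1540

For an AR(p) model X_t = c + sum_i phi_i X_{t-i} + eps_t, the
one-step-ahead conditional mean is
  E[X_{t+1} | X_t, ...] = c + sum_i phi_i X_{t+1-i}.
Substitute known values:
  E[X_{t+1} | ...] = (0.154) * (-1)
                   = -0.1540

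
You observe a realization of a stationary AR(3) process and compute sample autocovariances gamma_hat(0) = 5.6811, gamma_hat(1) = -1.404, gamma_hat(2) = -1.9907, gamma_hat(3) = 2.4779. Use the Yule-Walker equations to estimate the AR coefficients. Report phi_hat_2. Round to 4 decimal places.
\hat\phi_{2} = -0.3430

The Yule-Walker equations for an AR(p) process read, in matrix form,
  Gamma_p phi = r_p,   with   (Gamma_p)_{ij} = gamma(|i - j|),
                       (r_p)_i = gamma(i),   i,j = 1..p.
Substitute the sample gammas (Toeplitz matrix and right-hand side of size 3):
  Gamma_p = [[5.6811, -1.404, -1.9907], [-1.404, 5.6811, -1.404], [-1.9907, -1.404, 5.6811]]
  r_p     = [-1.404, -1.9907, 2.4779]
Written out (R1..R3):
  (R1) 5.6811 phi_1 - 1.404 phi_2 - 1.9907 phi_3 = -1.404
  (R2) -1.404 phi_1 + 5.6811 phi_2 - 1.404 phi_3 = -1.9907
  (R3) -1.9907 phi_1 - 1.404 phi_2 + 5.6811 phi_3 = 2.4779
Gaussian elimination:
  R2 <- R2 - (-1.404/5.6811) R1 = R2 - (-0.247135) R1:  5.334122 phi_2 - 1.895972 phi_3 = -2.337678
  R3 <- R3 - (-1.9907/5.6811) R1 = R3 - (-0.350407) R1:  -1.895972 phi_2 + 4.983544 phi_3 = 1.985928
  R3 <- R3 - (-1.895972/5.334122) R2 = R3 - (-0.355442) R2:  4.309635 phi_3 = 1.155019
Back-substitution:
  phi_hat_3 = 1.155019 / 4.309635 = 0.268008
  phi_hat_2 = (-2.337678 - (-1.895972)(0.268008)) / 5.334122 = -0.342988
  phi_hat_1 = (-1.404 - (-1.404)(-0.342988) - (-1.9907)(0.268008)) / 5.6811 = -0.237988
So phi_hat = [-0.2380, -0.3430, 0.2680].
Therefore phi_hat_2 = -0.3430.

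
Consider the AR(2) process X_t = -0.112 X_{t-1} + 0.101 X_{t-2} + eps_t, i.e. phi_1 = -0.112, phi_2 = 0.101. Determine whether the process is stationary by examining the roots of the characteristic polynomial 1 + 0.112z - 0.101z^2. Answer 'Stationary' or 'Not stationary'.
\text{Stationary}

The AR(p) characteristic polynomial is P(z) = 1 + 0.112z - 0.101z^2.
Stationarity requires all roots to lie outside the unit circle, i.e. |z| > 1 for every root.
Set 1 + (0.112) z + (-0.101) z^2 = 0, i.e. a z^2 + b z + c = 0 with a = -0.101, b = 0.112, c = 1.
Discriminant D = b^2 - 4ac = (0.112)^2 - 4*(-0.101)*1 = 0.012544 - (-0.404) = 0.416544.
D >= 0, so the roots are real: z = (-b +/- sqrt(D)) / (2a) = (-0.112 +/- 0.645402) / (-0.202).
  z_1 = (-0.112 + 0.645402) / (-0.202) = -2.6406,   |z_1| = 2.6406.
  z_2 = (-0.112 - 0.645402) / (-0.202) = 3.7495,   |z_2| = 3.7495.
Moduli of all roots: 2.6406, 3.7495.
All moduli strictly greater than 1? Yes.
Verdict: Stationary.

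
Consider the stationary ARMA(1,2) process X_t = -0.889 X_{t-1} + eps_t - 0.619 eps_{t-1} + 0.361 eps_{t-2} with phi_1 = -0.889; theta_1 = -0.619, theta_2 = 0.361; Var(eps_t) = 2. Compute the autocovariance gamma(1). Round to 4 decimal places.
\gamma(1) = -32.7007

Multiply the model equation by X_{t-k} and take expectations. With theta_0 = psi_0 = 1 and psi_j the MA(infinity) weights, this gives
  gamma(k) - sum_i phi_i gamma(k-i) = c_k,
  c_k = sigma^2 * sum_{j=k..q} theta_j psi_{j-k}   (c_k = 0 for k > q),
using gamma(-m) = gamma(m).
psi-weights needed (psi_j = theta_j + sum_i phi_i psi_{j-i}):
  psi_1 = theta_1 + phi_1 = -0.619 + (-0.889) = -1.508
  psi_2 = theta_2 + phi_1 psi_1 = 0.361 + (-0.889)(-1.508) = 1.701612
Right-hand sides:
  c_0 = sigma^2 (1 + theta_1 psi_1 + theta_2 psi_2) = 2 * (1 + (-0.619)(-1.508) + (0.361)(1.701612)) = 2 * 2.547734 = 5.095468
  c_1 = sigma^2 (theta_1 + theta_2 psi_1) = 2 * (-0.619 + (0.361)(-1.508)) = -2.326776
  c_2 = sigma^2 theta_2 = 2 * (0.361) = 0.722
Equations for k = 0 and k = 1 (AR order 1):
  gamma(0) = phi_1 gamma(1) + c_0
  gamma(1) = phi_1 gamma(0) + c_1
Substituting the second into the first: gamma(0) (1 - phi_1^2) = c_0 + phi_1 c_1, so
  gamma(0) = (c_0 + phi_1 c_1) / (1 - phi_1^2) = (5.095468 + (-0.889)(-2.326776)) / (1 - (-0.889)^2) = 7.163972 / 0.209679 = 34.166377.
  gamma(1) = phi_1 gamma(0) + c_1 = (-0.889)(34.166377) + (-2.326776) = -32.700685.
Therefore gamma(1) = -32.7007 (to 4 decimal places).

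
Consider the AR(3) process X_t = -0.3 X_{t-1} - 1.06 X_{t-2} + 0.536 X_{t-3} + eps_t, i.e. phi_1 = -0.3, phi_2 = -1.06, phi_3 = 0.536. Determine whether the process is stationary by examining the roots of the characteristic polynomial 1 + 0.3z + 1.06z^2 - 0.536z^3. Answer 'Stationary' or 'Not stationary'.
\text{Not stationary}

The AR(p) characteristic polynomial is P(z) = 1 + 0.3z + 1.06z^2 - 0.536z^3.
Stationarity requires all roots to lie outside the unit circle, i.e. |z| > 1 for every root.
Degree 3: look for a simple real root z0 first, then factor out (1 - z/z0) and solve the remaining quadratic.
Testing z0 = 2.5: P(2.5) = 1 + (0.3)(2.5) + (1.06)(2.5)^2 + (-0.536)(2.5)^3
  = 1 + (0.75) + (6.625) + (-8.375) = 0.  So z_0 = 2.5 is a root, |z_0| = 2.5.
Divide out the factor (1 - 0.4 z) = (1 - z/z0) (since 1/z0 = 0.4):
  P(z) = (1 - 0.4 z)(1 + (0.7) z + (1.34) z^2)
  [check: z-coef 0.7 - (0.4) = 0.3; z^2-coef 1.34 - (0.4)(0.7) = 1.06; z^3-coef -(0.4)(1.34) = -0.536.]
Remaining roots from the quadratic factor 1 + (0.7) z + (1.34) z^2:
  Set 1 + (0.7) z + (1.34) z^2 = 0, i.e. a z^2 + b z + c = 0 with a = 1.34, b = 0.7, c = 1.
  Discriminant D = b^2 - 4ac = (0.7)^2 - 4*(1.34)*1 = 0.49 - (5.36) = -4.87.
  D < 0, so the roots are the complex-conjugate pair z = (-b +/- i sqrt(-D)) / (2a) = -0.2612 +/- 0.8234i.
  For a conjugate pair |z|^2 = z * conj(z) = (product of roots) = c/a = 1/(1.34) = 0.746269, so |z| = sqrt(0.746269) = 0.8639 for both roots.
Moduli of all roots: 2.5000, 0.8639, 0.8639.
All moduli strictly greater than 1? No.
Verdict: Not stationary.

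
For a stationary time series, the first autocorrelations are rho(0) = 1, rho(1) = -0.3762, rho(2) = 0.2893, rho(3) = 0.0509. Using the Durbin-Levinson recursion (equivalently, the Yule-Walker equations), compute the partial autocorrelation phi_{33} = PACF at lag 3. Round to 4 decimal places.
\phi_{33} = 0.2470

The PACF at lag k is phi_{kk}, the last component of the solution
to the Yule-Walker system G_k phi = r_k where
  (G_k)_{ij} = rho(|i - j|), (r_k)_i = rho(i), i,j = 1..k.
Equivalently, Durbin-Levinson gives phi_{kk} iteratively:
  phi_{11} = rho(1)
  phi_{kk} = [rho(k) - sum_{j=1..k-1} phi_{k-1,j} rho(k-j)]
            / [1 - sum_{j=1..k-1} phi_{k-1,j} rho(j)],
  phi_{k,j} = phi_{k-1,j} - phi_{kk} phi_{k-1,k-j},  j = 1..k-1.
Step k = 1:
  phi_11 = rho(1) = -0.3762.
Step k = 2:
  phi_22 = [rho(2) - phi_11 rho(1)] / [1 - phi_11 rho(1)] = [0.2893 - (-0.3762)(-0.3762)] / [1 - (-0.3762)(-0.3762)]
         = 0.14777356 / 0.85847356 = 0.172135.
  Update: phi_21 = phi_11 - phi_22 phi_11 = -0.3762 - (0.172135)(-0.3762) = -0.311443.
Step k = 3:
  phi_33 = [rho(3) - phi_21 rho(2) - phi_22 rho(1)] / [1 - phi_21 rho(1) - phi_22 rho(2)]
    numerator   = 0.0509 - (-0.311443)(0.2893) - (0.172135)(-0.3762) = 0.20575766
    denominator = 1 - (-0.311443)(-0.3762) - (0.172135)(0.2893) = 0.83303652
  phi_33 = 0.20575766 / 0.83303652 = 0.247.
Therefore phi_{33} = 0.2470.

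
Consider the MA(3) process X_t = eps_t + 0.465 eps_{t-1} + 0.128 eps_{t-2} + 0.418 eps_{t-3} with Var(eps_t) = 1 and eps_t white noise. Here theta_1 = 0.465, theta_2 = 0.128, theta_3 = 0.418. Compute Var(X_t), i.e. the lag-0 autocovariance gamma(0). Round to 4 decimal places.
\gamma(0) = 1.4073

For an MA(q) process X_t = eps_t + sum_i theta_i eps_{t-i} with
Var(eps_t) = sigma^2, the variance is
  gamma(0) = sigma^2 * (1 + sum_i theta_i^2).
  sum_i theta_i^2 = (0.465)^2 + (0.128)^2 + (0.418)^2 = 0.216225 + 0.016384 + 0.174724 = 0.407333.
  gamma(0) = 1 * (1 + 0.407333) = 1 * 1.407333 = 1.407333, which rounds to 1.4073.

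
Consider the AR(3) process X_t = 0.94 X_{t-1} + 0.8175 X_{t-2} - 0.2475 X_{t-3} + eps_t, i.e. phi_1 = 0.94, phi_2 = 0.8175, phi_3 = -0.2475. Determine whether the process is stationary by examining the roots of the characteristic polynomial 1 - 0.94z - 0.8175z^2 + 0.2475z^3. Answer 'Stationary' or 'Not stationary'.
\text{Not stationary}

The AR(p) characteristic polynomial is P(z) = 1 - 0.94z - 0.8175z^2 + 0.2475z^3.
Stationarity requires all roots to lie outside the unit circle, i.e. |z| > 1 for every root.
Degree 3: look for a simple real root z0 first, then factor out (1 - z/z0) and solve the remaining quadratic.
Testing z0 = 4: P(4) = 1 + (-0.94)(4) + (-0.8175)(4)^2 + (0.2475)(4)^3
  = 1 + (-3.76) + (-13.08) + (15.84) = 0.  So z_0 = 4 is a root, |z_0| = 4.
Divide out the factor (1 - 0.25 z) = (1 - z/z0) (since 1/z0 = 0.25):
  P(z) = (1 - 0.25 z)(1 + (-0.69) z + (-0.99) z^2)
  [check: z-coef -0.69 - (0.25) = -0.94; z^2-coef -0.99 - (0.25)(-0.69) = -0.8175; z^3-coef -(0.25)(-0.99) = 0.2475.]
Remaining roots from the quadratic factor 1 + (-0.69) z + (-0.99) z^2:
  Set 1 + (-0.69) z + (-0.99) z^2 = 0, i.e. a z^2 + b z + c = 0 with a = -0.99, b = -0.69, c = 1.
  Discriminant D = b^2 - 4ac = (-0.69)^2 - 4*(-0.99)*1 = 0.4761 - (-3.96) = 4.4361.
  D >= 0, so the roots are real: z = (-b +/- sqrt(D)) / (2a) = (0.69 +/- 2.106205) / (-1.98).
    z_1 = (0.69 + 2.106205) / (-1.98) = -1.4122,   |z_1| = 1.4122.
    z_2 = (0.69 - 2.106205) / (-1.98) = 0.7153,   |z_2| = 0.7153.
Moduli of all roots: 4.0000, 1.4122, 0.7153.
All moduli strictly greater than 1? No.
Verdict: Not stationary.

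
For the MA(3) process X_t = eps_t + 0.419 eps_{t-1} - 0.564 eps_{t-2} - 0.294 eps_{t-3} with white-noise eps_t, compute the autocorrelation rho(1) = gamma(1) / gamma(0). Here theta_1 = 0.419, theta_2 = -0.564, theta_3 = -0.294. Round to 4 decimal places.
\rho(1) = 0.2206

For an MA(q) process with theta_0 = 1, the autocovariance is
  gamma(k) = sigma^2 * sum_{i=0..q-k} theta_i * theta_{i+k},
and rho(k) = gamma(k) / gamma(0). Sigma^2 cancels.
  numerator   = (1)*(0.419) + (0.419)*(-0.564) + (-0.564)*(-0.294) = 0.3485.
  denominator = (1)^2 + (0.419)^2 + (-0.564)^2 + (-0.294)^2 = 1.580093.
  rho(1) = 0.3485 / 1.580093 = 0.2206.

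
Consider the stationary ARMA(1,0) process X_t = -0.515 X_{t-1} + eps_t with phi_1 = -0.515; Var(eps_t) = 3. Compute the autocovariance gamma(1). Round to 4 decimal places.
\gamma(1) = -2.1027

Multiply the model equation by X_{t-k} and take expectations. With theta_0 = psi_0 = 1 and psi_j the MA(infinity) weights, this gives
  gamma(k) - sum_i phi_i gamma(k-i) = c_k,
  c_k = sigma^2 * sum_{j=k..q} theta_j psi_{j-k}   (c_k = 0 for k > q),
using gamma(-m) = gamma(m).
Pure AR (q = 0): c_0 = sigma^2 = 3, c_k = 0 for k >= 1.
Equations for k = 0 and k = 1 (AR order 1):
  gamma(0) = phi_1 gamma(1) + c_0
  gamma(1) = phi_1 gamma(0) + c_1
Substituting the second into the first: gamma(0) (1 - phi_1^2) = c_0 + phi_1 c_1, so
  gamma(0) = c_0 / (1 - phi_1^2) = 3 / (1 - (-0.515)^2) = 3 / 0.734775 = 4.082883.
  gamma(1) = phi_1 gamma(0) = (-0.515)(4.082883) = -2.102684.
Therefore gamma(1) = -2.1027 (to 4 decimal places).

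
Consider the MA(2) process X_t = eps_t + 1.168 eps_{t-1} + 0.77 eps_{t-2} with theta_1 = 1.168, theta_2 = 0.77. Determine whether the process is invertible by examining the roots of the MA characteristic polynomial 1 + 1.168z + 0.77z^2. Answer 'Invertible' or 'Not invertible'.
\text{Invertible}

The MA(q) characteristic polynomial is P(z) = 1 + 1.168z + 0.77z^2.
Invertibility requires all roots to lie outside the unit circle, i.e. |z| > 1 for every root.
Set 1 + (1.168) z + (0.77) z^2 = 0, i.e. a z^2 + b z + c = 0 with a = 0.77, b = 1.168, c = 1.
Discriminant D = b^2 - 4ac = (1.168)^2 - 4*(0.77)*1 = 1.364224 - (3.08) = -1.715776.
D < 0, so the roots are the complex-conjugate pair z = (-b +/- i sqrt(-D)) / (2a) = -0.7584 +/- 0.8506i.
For a conjugate pair |z|^2 = z * conj(z) = (product of roots) = c/a = 1/(0.77) = 1.298701, so |z| = sqrt(1.298701) = 1.1396 for both roots.
Moduli of all roots: 1.1396, 1.1396.
All moduli strictly greater than 1? Yes.
Verdict: Invertible.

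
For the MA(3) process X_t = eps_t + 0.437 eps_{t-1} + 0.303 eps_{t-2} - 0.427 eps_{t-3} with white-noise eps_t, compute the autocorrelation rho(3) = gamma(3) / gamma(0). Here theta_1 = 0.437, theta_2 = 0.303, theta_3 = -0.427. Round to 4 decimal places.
\rho(3) = -0.2914

For an MA(q) process with theta_0 = 1, the autocovariance is
  gamma(k) = sigma^2 * sum_{i=0..q-k} theta_i * theta_{i+k},
and rho(k) = gamma(k) / gamma(0). Sigma^2 cancels.
  numerator   = (1)*(-0.427) = -0.427.
  denominator = (1)^2 + (0.437)^2 + (0.303)^2 + (-0.427)^2 = 1.465107.
  rho(3) = -0.427 / 1.465107 = -0.2914.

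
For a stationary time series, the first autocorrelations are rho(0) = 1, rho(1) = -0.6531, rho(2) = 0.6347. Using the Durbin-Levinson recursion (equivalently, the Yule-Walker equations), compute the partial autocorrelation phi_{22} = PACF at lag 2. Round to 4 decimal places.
\phi_{22} = 0.3630

The PACF at lag k is phi_{kk}, the last component of the solution
to the Yule-Walker system G_k phi = r_k where
  (G_k)_{ij} = rho(|i - j|), (r_k)_i = rho(i), i,j = 1..k.
Equivalently, Durbin-Levinson gives phi_{kk} iteratively:
  phi_{11} = rho(1)
  phi_{kk} = [rho(k) - sum_{j=1..k-1} phi_{k-1,j} rho(k-j)]
            / [1 - sum_{j=1..k-1} phi_{k-1,j} rho(j)],
  phi_{k,j} = phi_{k-1,j} - phi_{kk} phi_{k-1,k-j},  j = 1..k-1.
Step k = 1:
  phi_11 = rho(1) = -0.6531.
Step k = 2:
  phi_22 = [rho(2) - phi_11 rho(1)] / [1 - phi_11 rho(1)] = [0.6347 - (-0.6531)(-0.6531)] / [1 - (-0.6531)(-0.6531)]
         = 0.20816039 / 0.57346039 = 0.363.
Therefore phi_{22} = 0.3630.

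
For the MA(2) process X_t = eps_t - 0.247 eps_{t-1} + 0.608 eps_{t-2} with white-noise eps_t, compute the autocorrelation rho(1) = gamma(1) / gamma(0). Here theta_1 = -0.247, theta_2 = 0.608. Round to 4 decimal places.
\rho(1) = -0.2776

For an MA(q) process with theta_0 = 1, the autocovariance is
  gamma(k) = sigma^2 * sum_{i=0..q-k} theta_i * theta_{i+k},
and rho(k) = gamma(k) / gamma(0). Sigma^2 cancels.
  numerator   = (1)*(-0.247) + (-0.247)*(0.608) = -0.397176.
  denominator = (1)^2 + (-0.247)^2 + (0.608)^2 = 1.430673.
  rho(1) = -0.397176 / 1.430673 = -0.2776.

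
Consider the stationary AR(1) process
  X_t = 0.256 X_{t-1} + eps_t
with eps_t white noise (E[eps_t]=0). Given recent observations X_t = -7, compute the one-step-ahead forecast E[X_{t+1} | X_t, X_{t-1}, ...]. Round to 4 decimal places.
E[X_{t+1} \mid \mathcal F_t] = -1.7920

For an AR(p) model X_t = c + sum_i phi_i X_{t-i} + eps_t, the
one-step-ahead conditional mean is
  E[X_{t+1} | X_t, ...] = c + sum_i phi_i X_{t+1-i}.
Substitute known values:
  E[X_{t+1} | ...] = (0.256) * (-7)
                   = -1.7920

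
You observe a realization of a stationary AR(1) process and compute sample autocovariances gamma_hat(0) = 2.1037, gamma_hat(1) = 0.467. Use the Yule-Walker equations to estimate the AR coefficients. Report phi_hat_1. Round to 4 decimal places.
\hat\phi_{1} = 0.2220

The Yule-Walker equations for an AR(p) process read, in matrix form,
  Gamma_p phi = r_p,   with   (Gamma_p)_{ij} = gamma(|i - j|),
                       (r_p)_i = gamma(i),   i,j = 1..p.
Substitute the sample gammas (Toeplitz matrix and right-hand side of size 1):
  Gamma_p = [[2.1037]]
  r_p     = [0.467]
With p = 1 this is the single equation gamma(0) phi_1 = gamma(1):
  phi_hat_1 = gamma(1) / gamma(0) = 0.467 / 2.1037 = 0.2220.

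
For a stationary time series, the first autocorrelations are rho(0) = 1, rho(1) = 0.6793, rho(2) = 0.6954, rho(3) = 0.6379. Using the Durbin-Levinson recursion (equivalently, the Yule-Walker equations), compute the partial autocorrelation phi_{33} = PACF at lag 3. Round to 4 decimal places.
\phi_{33} = 0.1731

The PACF at lag k is phi_{kk}, the last component of the solution
to the Yule-Walker system G_k phi = r_k where
  (G_k)_{ij} = rho(|i - j|), (r_k)_i = rho(i), i,j = 1..k.
Equivalently, Durbin-Levinson gives phi_{kk} iteratively:
  phi_{11} = rho(1)
  phi_{kk} = [rho(k) - sum_{j=1..k-1} phi_{k-1,j} rho(k-j)]
            / [1 - sum_{j=1..k-1} phi_{k-1,j} rho(j)],
  phi_{k,j} = phi_{k-1,j} - phi_{kk} phi_{k-1,k-j},  j = 1..k-1.
Step k = 1:
  phi_11 = rho(1) = 0.6793.
Step k = 2:
  phi_22 = [rho(2) - phi_11 rho(1)] / [1 - phi_11 rho(1)] = [0.6954 - (0.6793)(0.6793)] / [1 - (0.6793)(0.6793)]
         = 0.23395151 / 0.53855151 = 0.434409.
  Update: phi_21 = phi_11 - phi_22 phi_11 = 0.6793 - (0.434409)(0.6793) = 0.384206.
Step k = 3:
  phi_33 = [rho(3) - phi_21 rho(2) - phi_22 rho(1)] / [1 - phi_21 rho(1) - phi_22 rho(2)]
    numerator   = 0.6379 - (0.384206)(0.6954) - (0.434409)(0.6793) = 0.07562918
    denominator = 1 - (0.384206)(0.6793) - (0.434409)(0.6954) = 0.43692092
  phi_33 = 0.07562918 / 0.43692092 = 0.1731.
Therefore phi_{33} = 0.1731.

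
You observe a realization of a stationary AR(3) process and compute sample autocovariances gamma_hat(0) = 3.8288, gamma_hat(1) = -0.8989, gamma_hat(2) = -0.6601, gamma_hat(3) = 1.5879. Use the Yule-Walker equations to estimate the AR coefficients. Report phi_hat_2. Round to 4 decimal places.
\hat\phi_{2} = -0.1400

The Yule-Walker equations for an AR(p) process read, in matrix form,
  Gamma_p phi = r_p,   with   (Gamma_p)_{ij} = gamma(|i - j|),
                       (r_p)_i = gamma(i),   i,j = 1..p.
Substitute the sample gammas (Toeplitz matrix and right-hand side of size 3):
  Gamma_p = [[3.8288, -0.8989, -0.6601], [-0.8989, 3.8288, -0.8989], [-0.6601, -0.8989, 3.8288]]
  r_p     = [-0.8989, -0.6601, 1.5879]
Written out (R1..R3):
  (R1) 3.8288 phi_1 - 0.8989 phi_2 - 0.6601 phi_3 = -0.8989
  (R2) -0.8989 phi_1 + 3.8288 phi_2 - 0.8989 phi_3 = -0.6601
  (R3) -0.6601 phi_1 - 0.8989 phi_2 + 3.8288 phi_3 = 1.5879
Gaussian elimination:
  R2 <- R2 - (-0.8989/3.8288) R1 = R2 - (-0.234773) R1:  3.617762 phi_2 - 1.053874 phi_3 = -0.871138
  R3 <- R3 - (-0.6601/3.8288) R1 = R3 - (-0.172404) R1:  -1.053874 phi_2 + 3.714996 phi_3 = 1.432926
  R3 <- R3 - (-1.053874/3.617762) R2 = R3 - (-0.291305) R2:  3.407997 phi_3 = 1.179159
Back-substitution:
  phi_hat_3 = 1.179159 / 3.407997 = 0.345998
  phi_hat_2 = (-0.871138 - (-1.053874)(0.345998)) / 3.617762 = -0.140004
  phi_hat_1 = (-0.8989 - (-0.8989)(-0.140004) - (-0.6601)(0.345998)) / 3.8288 = -0.207991
So phi_hat = [-0.2080, -0.1400, 0.3460].
Therefore phi_hat_2 = -0.1400.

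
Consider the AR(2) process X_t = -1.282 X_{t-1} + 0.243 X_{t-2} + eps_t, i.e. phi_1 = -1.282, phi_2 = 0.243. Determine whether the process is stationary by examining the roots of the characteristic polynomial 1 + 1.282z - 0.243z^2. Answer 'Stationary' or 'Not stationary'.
\text{Not stationary}

The AR(p) characteristic polynomial is P(z) = 1 + 1.282z - 0.243z^2.
Stationarity requires all roots to lie outside the unit circle, i.e. |z| > 1 for every root.
Set 1 + (1.282) z + (-0.243) z^2 = 0, i.e. a z^2 + b z + c = 0 with a = -0.243, b = 1.282, c = 1.
Discriminant D = b^2 - 4ac = (1.282)^2 - 4*(-0.243)*1 = 1.643524 - (-0.972) = 2.615524.
D >= 0, so the roots are real: z = (-b +/- sqrt(D)) / (2a) = (-1.282 +/- 1.617258) / (-0.486).
  z_1 = (-1.282 + 1.617258) / (-0.486) = -0.6898,   |z_1| = 0.6898.
  z_2 = (-1.282 - 1.617258) / (-0.486) = 5.9656,   |z_2| = 5.9656.
Moduli of all roots: 0.6898, 5.9656.
All moduli strictly greater than 1? No.
Verdict: Not stationary.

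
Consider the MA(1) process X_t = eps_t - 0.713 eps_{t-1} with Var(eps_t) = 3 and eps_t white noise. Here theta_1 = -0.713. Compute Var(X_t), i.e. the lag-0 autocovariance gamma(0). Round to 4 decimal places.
\gamma(0) = 4.5251

For an MA(q) process X_t = eps_t + sum_i theta_i eps_{t-i} with
Var(eps_t) = sigma^2, the variance is
  gamma(0) = sigma^2 * (1 + sum_i theta_i^2).
  sum_i theta_i^2 = (-0.713)^2 = 0.508369.
  gamma(0) = 3 * (1 + 0.508369) = 3 * 1.508369 = 4.525107, which rounds to 4.5251.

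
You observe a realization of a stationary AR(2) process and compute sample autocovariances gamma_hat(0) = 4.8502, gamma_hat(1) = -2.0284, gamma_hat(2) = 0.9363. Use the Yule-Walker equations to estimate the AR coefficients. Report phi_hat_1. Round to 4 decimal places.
\hat\phi_{1} = -0.4090

The Yule-Walker equations for an AR(p) process read, in matrix form,
  Gamma_p phi = r_p,   with   (Gamma_p)_{ij} = gamma(|i - j|),
                       (r_p)_i = gamma(i),   i,j = 1..p.
Substitute the sample gammas (Toeplitz matrix and right-hand side of size 2):
  Gamma_p = [[4.8502, -2.0284], [-2.0284, 4.8502]]
  r_p     = [-2.0284, 0.9363]
Written out:
  4.8502 phi_1 - 2.0284 phi_2 = -2.0284
  -2.0284 phi_1 + 4.8502 phi_2 = 0.9363
Solve by Cramer's rule:
  det = gamma(0)^2 - gamma(1)^2 = (4.8502)^2 - (-2.0284)^2 = 23.52444004 - 4.11440656 = 19.41003348
  phi_hat_1 = [gamma(1) gamma(0) - gamma(1) gamma(2)] / det = [(-2.0284)(4.8502) - (-2.0284)(0.9363)] / 19.41003348 = -7.93895476 / 19.41003348 = -0.409
  phi_hat_2 = [gamma(0) gamma(2) - gamma(1)^2] / det = [(4.8502)(0.9363) - (-2.0284)^2] / 19.41003348 = 0.4268357 / 19.41003348 = 0.022
So phi_hat = [-0.4090, 0.0220].
Therefore phi_hat_1 = -0.4090.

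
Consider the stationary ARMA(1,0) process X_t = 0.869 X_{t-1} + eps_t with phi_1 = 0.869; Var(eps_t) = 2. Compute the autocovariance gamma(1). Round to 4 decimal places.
\gamma(1) = 7.0985

Multiply the model equation by X_{t-k} and take expectations. With theta_0 = psi_0 = 1 and psi_j the MA(infinity) weights, this gives
  gamma(k) - sum_i phi_i gamma(k-i) = c_k,
  c_k = sigma^2 * sum_{j=k..q} theta_j psi_{j-k}   (c_k = 0 for k > q),
using gamma(-m) = gamma(m).
Pure AR (q = 0): c_0 = sigma^2 = 2, c_k = 0 for k >= 1.
Equations for k = 0 and k = 1 (AR order 1):
  gamma(0) = phi_1 gamma(1) + c_0
  gamma(1) = phi_1 gamma(0) + c_1
Substituting the second into the first: gamma(0) (1 - phi_1^2) = c_0 + phi_1 c_1, so
  gamma(0) = c_0 / (1 - phi_1^2) = 2 / (1 - (0.869)^2) = 2 / 0.244839 = 8.168633.
  gamma(1) = phi_1 gamma(0) = (0.869)(8.168633) = 7.098542.
Therefore gamma(1) = 7.0985 (to 4 decimal places).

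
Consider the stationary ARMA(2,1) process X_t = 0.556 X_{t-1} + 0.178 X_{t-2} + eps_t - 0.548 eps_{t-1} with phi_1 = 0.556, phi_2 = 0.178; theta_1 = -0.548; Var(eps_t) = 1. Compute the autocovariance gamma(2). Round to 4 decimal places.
\gamma(2) = 0.2189

Multiply the model equation by X_{t-k} and take expectations. With theta_0 = psi_0 = 1 and psi_j the MA(infinity) weights, this gives
  gamma(k) - sum_i phi_i gamma(k-i) = c_k,
  c_k = sigma^2 * sum_{j=k..q} theta_j psi_{j-k}   (c_k = 0 for k > q),
using gamma(-m) = gamma(m).
psi-weights needed (psi_j = theta_j + sum_i phi_i psi_{j-i}):
  psi_1 = theta_1 + phi_1 = -0.548 + (0.556) = 0.008
Right-hand sides:
  c_0 = sigma^2 (1 + theta_1 psi_1) = 1 * (1 + (-0.548)(0.008)) = 1 * 0.995616 = 0.995616
  c_1 = sigma^2 theta_1 = 1 * (-0.548) = -0.548
  c_2 = 0
Equations for k = 0, 1, 2 (AR order 2, c_2 = 0):
  (E0) gamma(0) = phi_1 gamma(1) + phi_2 gamma(2) + c_0
  (E1) gamma(1) = phi_1 gamma(0) + phi_2 gamma(1) + c_1
  (E2) gamma(2) = phi_1 gamma(1) + phi_2 gamma(0)
From (E1): gamma(1) = A gamma(0) + B with
  A = phi_1 / (1 - phi_2) = 0.556 / 0.822 = 0.676399,   B = c_1 / (1 - phi_2) = -0.548 / 0.822 = -0.666667.
Insert (E2) into (E0): gamma(0) (1 - phi_2^2) = phi_1 (1 + phi_2) gamma(1) + c_0.
  phi_1 (1 + phi_2) = (0.556)(1.178) = 0.654968,   1 - phi_2^2 = 0.968316.
Replace gamma(1) by A gamma(0) + B and collect gamma(0):
  gamma(0) [0.968316 - (0.654968)(0.676399)] = (0.654968)(-0.666667) + 0.995616
  gamma(0) * 0.525296 = 0.558971
  gamma(0) = 0.558971 / 0.525296 = 1.064106.
  gamma(1) = A gamma(0) + B = (0.676399)(1.064106) + (-0.666667) = 0.053093.
  gamma(2) = phi_1 gamma(1) + phi_2 gamma(0) = (0.556)(0.053093) + (0.178)(1.064106) = 0.218931.
Therefore gamma(2) = 0.2189 (to 4 decimal places).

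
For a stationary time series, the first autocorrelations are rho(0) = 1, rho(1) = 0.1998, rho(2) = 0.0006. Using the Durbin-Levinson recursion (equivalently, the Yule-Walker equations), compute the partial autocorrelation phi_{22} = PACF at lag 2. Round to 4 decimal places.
\phi_{22} = -0.0410

The PACF at lag k is phi_{kk}, the last component of the solution
to the Yule-Walker system G_k phi = r_k where
  (G_k)_{ij} = rho(|i - j|), (r_k)_i = rho(i), i,j = 1..k.
Equivalently, Durbin-Levinson gives phi_{kk} iteratively:
  phi_{11} = rho(1)
  phi_{kk} = [rho(k) - sum_{j=1..k-1} phi_{k-1,j} rho(k-j)]
            / [1 - sum_{j=1..k-1} phi_{k-1,j} rho(j)],
  phi_{k,j} = phi_{k-1,j} - phi_{kk} phi_{k-1,k-j},  j = 1..k-1.
Step k = 1:
  phi_11 = rho(1) = 0.1998.
Step k = 2:
  phi_22 = [rho(2) - phi_11 rho(1)] / [1 - phi_11 rho(1)] = [0.0006 - (0.1998)(0.1998)] / [1 - (0.1998)(0.1998)]
         = -0.03932004 / 0.96007996 = -0.041.
Therefore phi_{22} = -0.0410.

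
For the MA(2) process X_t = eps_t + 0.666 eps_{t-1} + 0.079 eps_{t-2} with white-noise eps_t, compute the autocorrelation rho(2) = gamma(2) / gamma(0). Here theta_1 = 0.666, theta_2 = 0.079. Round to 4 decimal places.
\rho(2) = 0.0545

For an MA(q) process with theta_0 = 1, the autocovariance is
  gamma(k) = sigma^2 * sum_{i=0..q-k} theta_i * theta_{i+k},
and rho(k) = gamma(k) / gamma(0). Sigma^2 cancels.
  numerator   = (1)*(0.079) = 0.079.
  denominator = (1)^2 + (0.666)^2 + (0.079)^2 = 1.449797.
  rho(2) = 0.079 / 1.449797 = 0.0545.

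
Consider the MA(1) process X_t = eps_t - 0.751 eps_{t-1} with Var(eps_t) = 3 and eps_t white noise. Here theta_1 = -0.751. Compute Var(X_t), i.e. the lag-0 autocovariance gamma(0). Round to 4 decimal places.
\gamma(0) = 4.6920

For an MA(q) process X_t = eps_t + sum_i theta_i eps_{t-i} with
Var(eps_t) = sigma^2, the variance is
  gamma(0) = sigma^2 * (1 + sum_i theta_i^2).
  sum_i theta_i^2 = (-0.751)^2 = 0.564001.
  gamma(0) = 3 * (1 + 0.564001) = 3 * 1.564001 = 4.692003, which rounds to 4.6920.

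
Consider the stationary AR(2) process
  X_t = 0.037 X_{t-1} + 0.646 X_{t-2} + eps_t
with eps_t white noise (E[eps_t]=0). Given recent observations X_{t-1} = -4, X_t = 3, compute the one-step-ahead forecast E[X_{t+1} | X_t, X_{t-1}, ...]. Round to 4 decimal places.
E[X_{t+1} \mid \mathcal F_t] = -2.4730

For an AR(p) model X_t = c + sum_i phi_i X_{t-i} + eps_t, the
one-step-ahead conditional mean is
  E[X_{t+1} | X_t, ...] = c + sum_i phi_i X_{t+1-i}.
Substitute known values:
  E[X_{t+1} | ...] = (0.037) * (3) + (0.646) * (-4)
                   = -2.4730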